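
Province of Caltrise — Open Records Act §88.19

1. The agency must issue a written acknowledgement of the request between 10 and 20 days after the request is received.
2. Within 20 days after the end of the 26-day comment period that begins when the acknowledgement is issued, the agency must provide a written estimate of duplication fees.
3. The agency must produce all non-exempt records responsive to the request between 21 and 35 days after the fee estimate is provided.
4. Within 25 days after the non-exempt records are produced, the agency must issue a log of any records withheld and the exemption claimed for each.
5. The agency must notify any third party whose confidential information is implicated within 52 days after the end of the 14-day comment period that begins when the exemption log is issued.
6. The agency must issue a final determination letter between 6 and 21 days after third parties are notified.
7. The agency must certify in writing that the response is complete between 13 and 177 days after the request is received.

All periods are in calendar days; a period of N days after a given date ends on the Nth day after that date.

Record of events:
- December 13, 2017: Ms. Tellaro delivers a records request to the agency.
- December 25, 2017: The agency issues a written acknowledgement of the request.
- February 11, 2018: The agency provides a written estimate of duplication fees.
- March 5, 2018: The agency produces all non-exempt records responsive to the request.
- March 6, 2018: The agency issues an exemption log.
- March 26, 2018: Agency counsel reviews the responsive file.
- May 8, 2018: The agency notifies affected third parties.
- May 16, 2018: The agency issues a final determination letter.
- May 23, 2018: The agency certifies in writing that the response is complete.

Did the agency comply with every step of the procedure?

Step 1: the window is 10–20 days after December 13, 2017 (when the request is received), so December 23, 2017 through January 2, 2018; December 25, 2017 falls inside that range.
Step 2: 20 days after January 20, 2018 (end of the 26-day comment period, which began when the acknowledgement is issued on December 25, 2017) is February 9, 2018; not done until February 11, 2018, 2 days after the deadline.

No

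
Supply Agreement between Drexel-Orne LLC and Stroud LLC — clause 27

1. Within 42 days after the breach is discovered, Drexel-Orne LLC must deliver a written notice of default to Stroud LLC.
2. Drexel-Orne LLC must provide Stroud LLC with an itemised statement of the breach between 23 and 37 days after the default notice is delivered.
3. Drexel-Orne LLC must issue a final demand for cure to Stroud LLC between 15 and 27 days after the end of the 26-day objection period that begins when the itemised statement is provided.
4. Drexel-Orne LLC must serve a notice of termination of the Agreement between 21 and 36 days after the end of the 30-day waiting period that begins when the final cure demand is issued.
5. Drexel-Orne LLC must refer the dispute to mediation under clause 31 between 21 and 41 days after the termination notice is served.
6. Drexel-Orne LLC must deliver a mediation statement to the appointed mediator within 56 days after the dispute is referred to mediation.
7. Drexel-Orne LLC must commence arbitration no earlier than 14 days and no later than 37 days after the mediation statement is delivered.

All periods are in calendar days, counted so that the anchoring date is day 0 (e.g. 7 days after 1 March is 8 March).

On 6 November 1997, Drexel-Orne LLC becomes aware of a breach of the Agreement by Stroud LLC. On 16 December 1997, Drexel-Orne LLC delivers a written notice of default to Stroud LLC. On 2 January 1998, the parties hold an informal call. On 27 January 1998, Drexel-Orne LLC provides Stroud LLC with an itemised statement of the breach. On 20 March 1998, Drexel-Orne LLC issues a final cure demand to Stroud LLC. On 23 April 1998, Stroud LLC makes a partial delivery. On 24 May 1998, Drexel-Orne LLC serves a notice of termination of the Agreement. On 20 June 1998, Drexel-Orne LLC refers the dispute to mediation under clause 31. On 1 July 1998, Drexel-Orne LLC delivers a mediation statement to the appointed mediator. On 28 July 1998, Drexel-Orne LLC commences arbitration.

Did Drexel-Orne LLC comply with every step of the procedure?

Step 1 — counting 42 days from 6 November 1997 (when the breach is discovered) gives a deadline of 18 December 1997; done 16 December 1997 — timely.
Step 2 — 23 and 37 days from 16 December 1997 (when the default notice is delivered) are 8 January 1998 and 22 January 1998 respectively; 27 January 1998 is 5 days past the end of the window.
No need to go further; step 2 was not satisfied.

No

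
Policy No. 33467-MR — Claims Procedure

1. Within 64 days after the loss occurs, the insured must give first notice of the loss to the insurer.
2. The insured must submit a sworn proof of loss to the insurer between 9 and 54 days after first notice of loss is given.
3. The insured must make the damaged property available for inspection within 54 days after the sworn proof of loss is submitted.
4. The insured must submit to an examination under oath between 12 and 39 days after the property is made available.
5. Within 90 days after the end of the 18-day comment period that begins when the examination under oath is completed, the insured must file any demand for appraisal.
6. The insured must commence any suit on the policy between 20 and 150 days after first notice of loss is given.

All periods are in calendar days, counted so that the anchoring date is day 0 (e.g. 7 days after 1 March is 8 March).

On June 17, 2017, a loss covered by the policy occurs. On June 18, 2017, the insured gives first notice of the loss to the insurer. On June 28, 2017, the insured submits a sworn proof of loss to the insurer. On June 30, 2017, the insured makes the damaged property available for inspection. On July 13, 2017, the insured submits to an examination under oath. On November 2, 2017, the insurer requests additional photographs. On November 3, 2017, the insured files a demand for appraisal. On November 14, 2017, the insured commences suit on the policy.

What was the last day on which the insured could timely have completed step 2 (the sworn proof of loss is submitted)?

August 11, 2017

Step 2 runs from June 18, 2017, when first notice of loss is given. The window is 9–54 days after June 18, 2017; it closes on August 11, 2017.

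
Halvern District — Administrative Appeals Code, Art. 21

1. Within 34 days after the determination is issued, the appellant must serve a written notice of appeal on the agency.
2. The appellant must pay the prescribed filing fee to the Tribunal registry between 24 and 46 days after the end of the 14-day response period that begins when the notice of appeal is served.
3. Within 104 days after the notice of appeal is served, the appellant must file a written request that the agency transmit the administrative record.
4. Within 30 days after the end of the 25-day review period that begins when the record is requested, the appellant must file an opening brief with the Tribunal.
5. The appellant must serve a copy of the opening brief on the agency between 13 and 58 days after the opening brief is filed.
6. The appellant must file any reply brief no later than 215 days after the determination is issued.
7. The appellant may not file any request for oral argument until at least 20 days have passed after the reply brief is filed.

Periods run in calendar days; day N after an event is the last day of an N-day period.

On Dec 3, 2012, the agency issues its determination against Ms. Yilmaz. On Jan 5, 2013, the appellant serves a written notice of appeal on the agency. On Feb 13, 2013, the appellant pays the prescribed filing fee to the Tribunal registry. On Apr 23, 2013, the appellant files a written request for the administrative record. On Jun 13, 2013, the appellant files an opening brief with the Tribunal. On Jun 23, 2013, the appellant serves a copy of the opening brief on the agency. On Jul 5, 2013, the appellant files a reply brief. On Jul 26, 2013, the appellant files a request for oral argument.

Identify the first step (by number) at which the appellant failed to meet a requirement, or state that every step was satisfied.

Step 3

(1) due by Dec 3, 2012 + 34 days = Jan 6, 2013; Jan 5, 2013 is within that limit.
(2) the permitted window runs from Jan 19, 2013 + 24 = Feb 12, 2013 to Jan 19, 2013 + 46 = Mar 6, 2013; done Feb 13, 2013 — within the window.
(3) due by Jan 5, 2013 + 104 days = Apr 19, 2013; done Apr 23, 2013 — 4 days late.
The procedure was therefore not followed at step 3.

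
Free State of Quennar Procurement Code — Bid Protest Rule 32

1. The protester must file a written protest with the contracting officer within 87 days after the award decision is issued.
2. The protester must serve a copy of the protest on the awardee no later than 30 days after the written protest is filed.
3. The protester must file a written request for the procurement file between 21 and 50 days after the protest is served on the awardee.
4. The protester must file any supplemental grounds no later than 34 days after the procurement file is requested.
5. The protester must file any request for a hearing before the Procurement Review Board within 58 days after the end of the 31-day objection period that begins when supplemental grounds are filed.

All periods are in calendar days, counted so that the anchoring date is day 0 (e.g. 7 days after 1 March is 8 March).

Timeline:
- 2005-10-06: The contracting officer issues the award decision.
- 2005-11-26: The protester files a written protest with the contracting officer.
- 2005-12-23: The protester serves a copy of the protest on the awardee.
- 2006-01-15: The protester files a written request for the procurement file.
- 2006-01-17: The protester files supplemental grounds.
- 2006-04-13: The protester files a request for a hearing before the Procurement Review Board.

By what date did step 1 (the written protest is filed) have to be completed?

Step 1 runs from 2005-10-06, when the award decision is issued. 87 days after 2005-10-06 is 2006-01-01.

2006-01-01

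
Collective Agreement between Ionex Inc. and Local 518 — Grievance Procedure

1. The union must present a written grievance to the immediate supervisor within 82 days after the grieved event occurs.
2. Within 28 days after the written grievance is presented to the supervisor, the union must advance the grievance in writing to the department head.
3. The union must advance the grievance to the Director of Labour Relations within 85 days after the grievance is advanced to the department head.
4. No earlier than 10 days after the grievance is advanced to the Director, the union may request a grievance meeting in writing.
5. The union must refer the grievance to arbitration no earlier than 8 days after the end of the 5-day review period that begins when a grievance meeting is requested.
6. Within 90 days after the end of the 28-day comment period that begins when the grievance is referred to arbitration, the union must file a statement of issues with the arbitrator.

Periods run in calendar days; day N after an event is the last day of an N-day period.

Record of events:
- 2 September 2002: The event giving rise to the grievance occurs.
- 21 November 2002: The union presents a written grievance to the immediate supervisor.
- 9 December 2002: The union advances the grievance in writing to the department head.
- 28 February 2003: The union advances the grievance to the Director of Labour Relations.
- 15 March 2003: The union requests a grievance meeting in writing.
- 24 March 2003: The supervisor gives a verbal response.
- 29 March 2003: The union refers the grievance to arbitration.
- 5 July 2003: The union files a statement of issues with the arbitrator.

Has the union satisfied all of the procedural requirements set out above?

Step 1 — counting 82 days from 2 September 2002 (when the grieved event occurs) gives a deadline of 23 November 2002; 21 November 2002 is within that limit.
Step 2 — counting 28 days from 21 November 2002 (when the written grievance is presented to the supervisor) gives a deadline of 19 December 2002; done 9 December 2002 — timely.
Step 3 — counting 85 days from 9 December 2002 (when the grievance is advanced to the department head) gives a deadline of 4 March 2003; 28 February 2003 is within that limit.
Step 4 — must wait 10 days from 28 February 2003 (when the grievance is advanced to the Director), so not before 10 March 2003; 15 March 2003 is on or after that date.
Step 5 — must wait 8 days from 20 March 2003 (end of the 5-day review period, which began when a grievance meeting is requested on 15 March 2003), so not before 28 March 2003; 29 March 2003 is on or after that date.
Step 6 — counting 90 days from 26 April 2003 (end of the 28-day comment period, which began when the grievance is referred to arbitration on 29 March 2003) gives a deadline of 25 July 2003; completed 5 July 2003, before the deadline.

Yes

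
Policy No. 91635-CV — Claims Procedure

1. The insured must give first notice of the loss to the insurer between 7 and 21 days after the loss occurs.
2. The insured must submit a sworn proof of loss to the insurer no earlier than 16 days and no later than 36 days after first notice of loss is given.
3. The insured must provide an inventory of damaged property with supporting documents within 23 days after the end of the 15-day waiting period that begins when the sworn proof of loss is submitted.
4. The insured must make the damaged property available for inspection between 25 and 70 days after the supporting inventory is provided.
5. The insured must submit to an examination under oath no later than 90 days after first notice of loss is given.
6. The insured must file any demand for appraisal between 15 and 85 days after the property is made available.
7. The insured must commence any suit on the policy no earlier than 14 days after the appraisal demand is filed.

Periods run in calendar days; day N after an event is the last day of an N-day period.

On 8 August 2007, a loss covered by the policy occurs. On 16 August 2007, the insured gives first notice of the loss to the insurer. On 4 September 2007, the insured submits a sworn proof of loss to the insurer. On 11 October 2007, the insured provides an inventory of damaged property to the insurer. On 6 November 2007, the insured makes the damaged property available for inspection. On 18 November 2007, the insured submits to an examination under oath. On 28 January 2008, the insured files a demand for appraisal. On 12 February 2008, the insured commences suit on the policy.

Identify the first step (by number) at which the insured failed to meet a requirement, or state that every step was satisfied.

(1) the permitted window runs from 8 August 2007 + 7 = 15 August 2007 to 8 August 2007 + 21 = 29 August 2007; 16 August 2007 falls inside that range.
(2) the permitted window runs from 16 August 2007 + 16 = 1 September 2007 to 16 August 2007 + 36 = 21 September 2007; done 4 September 2007 — within the window.
(3) due by 19 September 2007 + 23 days = 12 October 2007; done 11 October 2007 — timely.
(4) the permitted window runs from 11 October 2007 + 25 = 5 November 2007 to 11 October 2007 + 70 = 20 December 2007; done 6 November 2007, which is between those dates.
(5) due by 16 August 2007 + 90 days = 14 November 2007; not done until 18 November 2007, 4 days after the deadline.
No need to go further; step 5 was not satisfied.

Step 5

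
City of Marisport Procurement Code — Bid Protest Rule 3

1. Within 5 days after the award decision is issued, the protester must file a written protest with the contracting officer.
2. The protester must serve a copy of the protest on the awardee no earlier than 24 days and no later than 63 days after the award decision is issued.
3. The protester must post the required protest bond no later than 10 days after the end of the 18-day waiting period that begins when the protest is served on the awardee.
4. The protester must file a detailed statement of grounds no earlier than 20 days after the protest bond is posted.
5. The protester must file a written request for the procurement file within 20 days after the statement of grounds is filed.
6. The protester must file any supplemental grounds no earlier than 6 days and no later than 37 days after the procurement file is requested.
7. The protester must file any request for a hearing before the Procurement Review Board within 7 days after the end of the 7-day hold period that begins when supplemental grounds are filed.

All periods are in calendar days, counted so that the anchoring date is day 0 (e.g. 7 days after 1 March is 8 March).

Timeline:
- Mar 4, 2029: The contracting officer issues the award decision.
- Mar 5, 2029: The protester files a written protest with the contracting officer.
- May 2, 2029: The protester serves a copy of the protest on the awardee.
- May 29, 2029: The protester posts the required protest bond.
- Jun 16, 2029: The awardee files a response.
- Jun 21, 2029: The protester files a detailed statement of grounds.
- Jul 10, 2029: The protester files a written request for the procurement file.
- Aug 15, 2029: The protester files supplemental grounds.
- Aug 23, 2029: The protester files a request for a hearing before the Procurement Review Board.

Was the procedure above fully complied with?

Step 1 — counting 5 days from Mar 4, 2029 (when the award decision is issued) gives a deadline of Mar 9, 2029; done Mar 5, 2029 — timely.
Step 2 — 24 and 63 days from Mar 4, 2029 (when the award decision is issued) are Mar 28, 2029 and May 6, 2029 respectively; done May 2, 2029, which is between those dates.
Step 3 — counting 10 days from May 20, 2029 (end of the 18-day waiting period, which began when the protest is served on the awardee on May 2, 2029) gives a deadline of May 30, 2029; completed May 29, 2029, before the deadline.
Step 4 — must wait 20 days from May 29, 2029 (when the protest bond is posted), so not before Jun 18, 2029; done Jun 21, 2029 — permitted.
Step 5 — counting 20 days from Jun 21, 2029 (when the statement of grounds is filed) gives a deadline of Jul 11, 2029; Jul 10, 2029 is within that limit.
Step 6 — 6 and 37 days from Jul 10, 2029 (when the procurement file is requested) are Jul 16, 2029 and Aug 16, 2029 respectively; done Aug 15, 2029 — within the window.
Step 7 — counting 7 days from Aug 22, 2029 (end of the 7-day hold period, which began when supplemental grounds are filed on Aug 15, 2029) gives a deadline of Aug 29, 2029; completed Aug 23, 2029, before the deadline.

Yes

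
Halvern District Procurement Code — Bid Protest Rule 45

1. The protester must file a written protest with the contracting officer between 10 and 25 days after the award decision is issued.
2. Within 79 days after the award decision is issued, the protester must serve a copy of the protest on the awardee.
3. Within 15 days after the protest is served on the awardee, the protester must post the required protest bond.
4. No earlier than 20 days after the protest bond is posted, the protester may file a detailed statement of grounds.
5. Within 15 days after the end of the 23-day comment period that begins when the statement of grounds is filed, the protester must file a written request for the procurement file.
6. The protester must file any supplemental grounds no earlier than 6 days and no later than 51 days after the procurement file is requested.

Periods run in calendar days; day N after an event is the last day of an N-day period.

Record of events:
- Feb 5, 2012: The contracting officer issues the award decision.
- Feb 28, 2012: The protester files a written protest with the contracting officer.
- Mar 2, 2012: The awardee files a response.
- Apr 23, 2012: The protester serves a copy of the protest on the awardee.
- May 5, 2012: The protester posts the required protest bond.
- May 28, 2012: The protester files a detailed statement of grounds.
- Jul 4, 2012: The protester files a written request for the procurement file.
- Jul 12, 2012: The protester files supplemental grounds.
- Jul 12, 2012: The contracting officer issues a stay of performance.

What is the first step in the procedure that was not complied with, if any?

None — every step was satisfied

Step 1: the window is 10–25 days after Feb 5, 2012 (when the award decision is issued), so Feb 15, 2012 through Mar 1, 2012; done Feb 28, 2012, which is between those dates.
Step 2: 79 days after Feb 5, 2012 (when the award decision is issued) is Apr 24, 2012; Apr 23, 2012 is within that limit.
Step 3: 15 days after Apr 23, 2012 (when the protest is served on the awardee) is May 8, 2012; done May 5, 2012 — timely.
Step 4: the earliest permitted date is 20 days after May 5, 2012 (when the protest bond is posted), i.e. May 25, 2012; May 28, 2012 is on or after that date.
Step 5: 15 days after Jun 20, 2012 (end of the 23-day comment period, which began when the statement of grounds is filed on May 28, 2012) is Jul 5, 2012; done Jul 4, 2012 — timely.
Step 6: the window is 6–51 days after Jul 4, 2012 (when the procurement file is requested), so Jul 10, 2012 through Aug 24, 2012; done Jul 12, 2012, which is between those dates.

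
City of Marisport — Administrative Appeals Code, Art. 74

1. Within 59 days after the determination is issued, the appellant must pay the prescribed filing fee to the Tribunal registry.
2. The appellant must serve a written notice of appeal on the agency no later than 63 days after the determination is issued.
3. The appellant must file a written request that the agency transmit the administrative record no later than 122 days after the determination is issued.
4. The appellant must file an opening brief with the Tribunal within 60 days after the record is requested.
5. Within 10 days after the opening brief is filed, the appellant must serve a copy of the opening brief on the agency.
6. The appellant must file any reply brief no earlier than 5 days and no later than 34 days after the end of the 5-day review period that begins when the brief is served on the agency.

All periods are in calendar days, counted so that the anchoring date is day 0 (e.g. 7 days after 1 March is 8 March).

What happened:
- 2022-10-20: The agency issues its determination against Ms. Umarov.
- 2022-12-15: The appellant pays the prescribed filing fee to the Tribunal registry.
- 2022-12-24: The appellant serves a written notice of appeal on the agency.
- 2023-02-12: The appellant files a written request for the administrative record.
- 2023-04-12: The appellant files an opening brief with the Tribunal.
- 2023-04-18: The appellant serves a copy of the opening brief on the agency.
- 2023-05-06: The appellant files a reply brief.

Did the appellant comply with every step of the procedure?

No

Step 1 — counting 59 days from 2022-10-20 (when the determination is issued) gives a deadline of 2022-12-18; done 2022-12-15 — timely.
Step 2 — counting 63 days from 2022-10-20 (when the determination is issued) gives a deadline of 2022-12-22; 2022-12-24 misses that deadline by 2 days.
Later steps need not be reached.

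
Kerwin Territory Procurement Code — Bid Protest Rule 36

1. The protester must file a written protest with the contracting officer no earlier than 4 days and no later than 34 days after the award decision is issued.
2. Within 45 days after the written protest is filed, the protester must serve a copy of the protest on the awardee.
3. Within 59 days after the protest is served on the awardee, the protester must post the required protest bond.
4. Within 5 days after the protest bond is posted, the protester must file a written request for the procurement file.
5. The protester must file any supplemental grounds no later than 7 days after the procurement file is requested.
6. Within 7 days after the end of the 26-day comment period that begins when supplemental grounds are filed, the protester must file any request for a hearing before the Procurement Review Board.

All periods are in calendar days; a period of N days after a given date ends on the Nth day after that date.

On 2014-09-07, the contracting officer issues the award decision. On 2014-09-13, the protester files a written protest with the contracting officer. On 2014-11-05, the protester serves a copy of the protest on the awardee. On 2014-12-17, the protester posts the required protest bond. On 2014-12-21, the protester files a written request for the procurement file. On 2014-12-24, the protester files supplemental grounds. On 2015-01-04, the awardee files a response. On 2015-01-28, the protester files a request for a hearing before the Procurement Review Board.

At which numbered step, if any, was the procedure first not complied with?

Step 2

(1) the permitted window runs from 2014-09-07 + 4 = 2014-09-11 to 2014-09-07 + 34 = 2014-10-11; 2014-09-13 falls inside that range.
(2) due by 2014-09-13 + 45 days = 2014-10-28; not done until 2014-11-05, 8 days after the deadline.
No need to go further; step 2 was not satisfied.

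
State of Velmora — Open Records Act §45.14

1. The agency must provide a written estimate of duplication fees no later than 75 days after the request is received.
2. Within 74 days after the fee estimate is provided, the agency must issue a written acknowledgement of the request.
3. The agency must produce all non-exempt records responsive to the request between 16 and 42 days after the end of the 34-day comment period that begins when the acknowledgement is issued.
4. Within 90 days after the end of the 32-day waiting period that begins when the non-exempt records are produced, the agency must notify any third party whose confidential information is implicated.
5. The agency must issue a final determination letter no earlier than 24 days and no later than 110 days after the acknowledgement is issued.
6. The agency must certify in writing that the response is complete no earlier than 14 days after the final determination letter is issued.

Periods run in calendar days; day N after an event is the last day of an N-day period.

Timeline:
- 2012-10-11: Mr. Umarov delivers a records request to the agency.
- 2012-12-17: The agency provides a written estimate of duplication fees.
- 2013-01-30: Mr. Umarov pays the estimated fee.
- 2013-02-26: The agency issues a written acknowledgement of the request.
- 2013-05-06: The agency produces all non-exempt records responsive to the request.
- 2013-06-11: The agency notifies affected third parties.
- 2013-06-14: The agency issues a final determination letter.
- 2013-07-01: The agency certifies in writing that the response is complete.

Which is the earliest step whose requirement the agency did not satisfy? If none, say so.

(1) due by 2012-10-11 + 75 days = 2012-12-25; completed 2012-12-17, before the deadline.
(2) due by 2012-12-17 + 74 days = 2013-03-01; completed 2013-02-26, before the deadline.
(3) the permitted window runs from 2013-04-01 + 16 = 2013-04-17 to 2013-04-01 + 42 = 2013-05-13; done 2013-05-06 — within the window.
(4) due by 2013-06-07 + 90 days = 2013-09-05; 2013-06-11 is within that limit.
(5) the permitted window runs from 2013-02-26 + 24 = 2013-03-22 to 2013-02-26 + 110 = 2013-06-16; done 2013-06-14, which is between those dates.
(6) permitted from 2013-06-14 + 14 days = 2013-06-28 onward; done 2013-07-01, after the minimum wait.

None — every step was satisfied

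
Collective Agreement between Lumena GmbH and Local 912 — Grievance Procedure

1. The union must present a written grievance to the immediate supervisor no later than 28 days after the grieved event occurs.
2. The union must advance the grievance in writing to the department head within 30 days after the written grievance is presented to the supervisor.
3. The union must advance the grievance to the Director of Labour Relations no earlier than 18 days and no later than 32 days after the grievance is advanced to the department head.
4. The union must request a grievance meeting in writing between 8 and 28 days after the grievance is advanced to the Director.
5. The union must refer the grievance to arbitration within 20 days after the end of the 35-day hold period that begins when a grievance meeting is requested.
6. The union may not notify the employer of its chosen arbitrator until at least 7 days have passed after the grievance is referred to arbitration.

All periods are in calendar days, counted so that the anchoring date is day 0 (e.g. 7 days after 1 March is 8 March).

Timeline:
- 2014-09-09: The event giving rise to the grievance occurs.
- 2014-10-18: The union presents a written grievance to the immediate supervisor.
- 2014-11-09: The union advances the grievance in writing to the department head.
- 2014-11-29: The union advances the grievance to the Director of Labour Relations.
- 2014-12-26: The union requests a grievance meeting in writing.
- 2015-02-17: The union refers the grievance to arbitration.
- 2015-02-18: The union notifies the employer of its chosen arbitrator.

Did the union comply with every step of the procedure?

(1) due by 2014-09-09 + 28 days = 2014-10-07; 2014-10-18 misses that deadline by 11 days.

No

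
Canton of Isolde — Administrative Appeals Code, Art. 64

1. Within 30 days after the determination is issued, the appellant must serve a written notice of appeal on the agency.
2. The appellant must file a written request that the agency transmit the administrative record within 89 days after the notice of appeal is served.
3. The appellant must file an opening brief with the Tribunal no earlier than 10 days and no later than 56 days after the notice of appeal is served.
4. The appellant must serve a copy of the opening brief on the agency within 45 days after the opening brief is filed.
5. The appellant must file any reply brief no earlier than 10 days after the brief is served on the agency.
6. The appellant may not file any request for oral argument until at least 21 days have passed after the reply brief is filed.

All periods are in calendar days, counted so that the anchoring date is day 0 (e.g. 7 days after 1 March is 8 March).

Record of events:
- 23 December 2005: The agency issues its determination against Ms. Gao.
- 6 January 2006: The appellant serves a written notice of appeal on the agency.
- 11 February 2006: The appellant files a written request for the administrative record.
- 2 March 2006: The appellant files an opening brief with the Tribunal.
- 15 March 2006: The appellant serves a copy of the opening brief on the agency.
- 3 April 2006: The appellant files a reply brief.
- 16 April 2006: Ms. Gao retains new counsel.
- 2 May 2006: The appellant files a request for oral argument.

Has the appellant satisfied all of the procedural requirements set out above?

(1) due by 23 December 2005 + 30 days = 22 January 2006; done 6 January 2006 — timely.
(2) due by 6 January 2006 + 89 days = 5 April 2006; 11 February 2006 is within that limit.
(3) the permitted window runs from 6 January 2006 + 10 = 16 January 2006 to 6 January 2006 + 56 = 3 March 2006; done 2 March 2006, which is between those dates.
(4) due by 2 March 2006 + 45 days = 16 April 2006; completed 15 March 2006, before the deadline.
(5) permitted from 15 March 2006 + 10 days = 25 March 2006 onward; 3 April 2006 is on or after that date.
(6) permitted from 3 April 2006 + 21 days = 24 April 2006 onward; 2 May 2006 is on or after that date.

Yes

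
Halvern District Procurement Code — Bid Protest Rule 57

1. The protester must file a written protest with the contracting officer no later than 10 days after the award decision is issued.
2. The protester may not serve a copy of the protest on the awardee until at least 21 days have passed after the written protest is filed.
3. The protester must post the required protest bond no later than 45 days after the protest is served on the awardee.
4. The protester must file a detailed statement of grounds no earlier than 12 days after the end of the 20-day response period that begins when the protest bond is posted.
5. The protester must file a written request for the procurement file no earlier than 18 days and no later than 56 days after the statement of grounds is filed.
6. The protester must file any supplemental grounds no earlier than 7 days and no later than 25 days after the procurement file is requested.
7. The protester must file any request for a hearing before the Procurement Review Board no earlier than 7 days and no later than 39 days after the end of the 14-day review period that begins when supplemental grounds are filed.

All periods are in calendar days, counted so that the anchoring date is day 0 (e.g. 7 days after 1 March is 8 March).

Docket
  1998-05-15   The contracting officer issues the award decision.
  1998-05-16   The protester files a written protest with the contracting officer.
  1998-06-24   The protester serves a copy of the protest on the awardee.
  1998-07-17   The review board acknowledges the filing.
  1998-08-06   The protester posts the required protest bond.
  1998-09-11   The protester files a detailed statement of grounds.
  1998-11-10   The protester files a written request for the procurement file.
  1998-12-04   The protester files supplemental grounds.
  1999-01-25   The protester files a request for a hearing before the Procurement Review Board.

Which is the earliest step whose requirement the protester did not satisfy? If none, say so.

Step 5

Step 1: 10 days after 1998-05-15 (when the award decision is issued) is 1998-05-25; done 1998-05-16 — timely.
Step 2: the earliest permitted date is 21 days after 1998-05-16 (when the written protest is filed), i.e. 1998-06-06; done 1998-06-24 — permitted.
Step 3: 45 days after 1998-06-24 (when the protest is served on the awardee) is 1998-08-08; 1998-08-06 is within that limit.
Step 4: the earliest permitted date is 12 days after 1998-08-26 (end of the 20-day response period, which began when the protest bond is posted on 1998-08-06), i.e. 1998-09-07; 1998-09-11 is on or after that date.
Step 5: the window is 18–56 days after 1998-09-11 (when the statement of grounds is filed), so 1998-09-29 through 1998-11-06; done 1998-11-10 — 4 days after the window closed.
No need to go further; step 5 was not satisfied.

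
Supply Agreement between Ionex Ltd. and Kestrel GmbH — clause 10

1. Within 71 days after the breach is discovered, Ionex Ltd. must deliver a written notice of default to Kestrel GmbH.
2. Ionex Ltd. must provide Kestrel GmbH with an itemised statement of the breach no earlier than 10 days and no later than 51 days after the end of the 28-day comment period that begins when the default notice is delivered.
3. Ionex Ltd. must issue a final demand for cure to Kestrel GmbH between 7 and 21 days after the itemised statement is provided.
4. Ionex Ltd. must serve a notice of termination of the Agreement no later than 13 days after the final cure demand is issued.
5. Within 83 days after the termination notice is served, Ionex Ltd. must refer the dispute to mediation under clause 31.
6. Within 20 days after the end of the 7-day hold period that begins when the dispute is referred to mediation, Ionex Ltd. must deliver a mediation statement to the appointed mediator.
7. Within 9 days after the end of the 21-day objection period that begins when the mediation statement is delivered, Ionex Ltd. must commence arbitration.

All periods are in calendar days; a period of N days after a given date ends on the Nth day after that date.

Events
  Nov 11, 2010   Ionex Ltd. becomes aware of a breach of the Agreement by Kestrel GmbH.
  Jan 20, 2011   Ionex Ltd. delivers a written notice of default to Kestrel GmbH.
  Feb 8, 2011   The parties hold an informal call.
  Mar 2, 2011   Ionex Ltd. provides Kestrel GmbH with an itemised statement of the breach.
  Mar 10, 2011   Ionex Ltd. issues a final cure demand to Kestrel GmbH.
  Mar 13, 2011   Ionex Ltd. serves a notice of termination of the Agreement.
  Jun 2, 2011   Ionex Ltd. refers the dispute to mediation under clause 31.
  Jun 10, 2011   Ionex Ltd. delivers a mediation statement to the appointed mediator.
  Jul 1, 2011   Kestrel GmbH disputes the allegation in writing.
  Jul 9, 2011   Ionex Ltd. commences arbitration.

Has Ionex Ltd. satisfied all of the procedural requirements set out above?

Step 1 — counting 71 days from Nov 11, 2010 (when the breach is discovered) gives a deadline of Jan 21, 2011; done Jan 20, 2011 — timely.
Step 2 — 10 and 51 days from Feb 17, 2011 (end of the 28-day comment period, which began when the default notice is delivered on Jan 20, 2011) are Feb 27, 2011 and Apr 9, 2011 respectively; done Mar 2, 2011 — within the window.
Step 3 — 7 and 21 days from Mar 2, 2011 (when the itemised statement is provided) are Mar 9, 2011 and Mar 23, 2011 respectively; done Mar 10, 2011, which is between those dates.
Step 4 — counting 13 days from Mar 10, 2011 (when the final cure demand is issued) gives a deadline of Mar 23, 2011; done Mar 13, 2011 — timely.
Step 5 — counting 83 days from Mar 13, 2011 (when the termination notice is served) gives a deadline of Jun 4, 2011; Jun 2, 2011 is within that limit.
Step 6 — counting 20 days from Jun 9, 2011 (end of the 7-day hold period, which began when the dispute is referred to mediation on Jun 2, 2011) gives a deadline of Jun 29, 2011; done Jun 10, 2011 — timely.
Step 7 — counting 9 days from Jul 1, 2011 (end of the 21-day objection period, which began when the mediation statement is delivered on Jun 10, 2011) gives a deadline of Jul 10, 2011; completed Jul 9, 2011, before the deadline.

Yes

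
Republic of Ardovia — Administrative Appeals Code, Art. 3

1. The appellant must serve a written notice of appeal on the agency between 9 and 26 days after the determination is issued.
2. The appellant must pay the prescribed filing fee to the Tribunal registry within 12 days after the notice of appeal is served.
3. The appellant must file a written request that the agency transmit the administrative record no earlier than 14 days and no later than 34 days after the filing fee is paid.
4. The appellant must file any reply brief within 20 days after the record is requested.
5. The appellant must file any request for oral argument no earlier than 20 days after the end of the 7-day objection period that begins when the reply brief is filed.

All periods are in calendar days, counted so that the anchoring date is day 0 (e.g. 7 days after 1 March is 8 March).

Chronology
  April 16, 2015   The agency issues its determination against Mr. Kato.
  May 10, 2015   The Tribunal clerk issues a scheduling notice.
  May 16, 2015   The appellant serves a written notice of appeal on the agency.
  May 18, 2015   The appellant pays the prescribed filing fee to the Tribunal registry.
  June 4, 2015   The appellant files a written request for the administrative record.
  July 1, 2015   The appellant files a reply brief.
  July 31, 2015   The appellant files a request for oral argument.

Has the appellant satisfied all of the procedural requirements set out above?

No

Step 1 — 9 and 26 days from April 16, 2015 (when the determination is issued) are April 25, 2015 and May 12, 2015 respectively; done May 16, 2015 — 4 days after the window closed.
That is the first point of non-compliance.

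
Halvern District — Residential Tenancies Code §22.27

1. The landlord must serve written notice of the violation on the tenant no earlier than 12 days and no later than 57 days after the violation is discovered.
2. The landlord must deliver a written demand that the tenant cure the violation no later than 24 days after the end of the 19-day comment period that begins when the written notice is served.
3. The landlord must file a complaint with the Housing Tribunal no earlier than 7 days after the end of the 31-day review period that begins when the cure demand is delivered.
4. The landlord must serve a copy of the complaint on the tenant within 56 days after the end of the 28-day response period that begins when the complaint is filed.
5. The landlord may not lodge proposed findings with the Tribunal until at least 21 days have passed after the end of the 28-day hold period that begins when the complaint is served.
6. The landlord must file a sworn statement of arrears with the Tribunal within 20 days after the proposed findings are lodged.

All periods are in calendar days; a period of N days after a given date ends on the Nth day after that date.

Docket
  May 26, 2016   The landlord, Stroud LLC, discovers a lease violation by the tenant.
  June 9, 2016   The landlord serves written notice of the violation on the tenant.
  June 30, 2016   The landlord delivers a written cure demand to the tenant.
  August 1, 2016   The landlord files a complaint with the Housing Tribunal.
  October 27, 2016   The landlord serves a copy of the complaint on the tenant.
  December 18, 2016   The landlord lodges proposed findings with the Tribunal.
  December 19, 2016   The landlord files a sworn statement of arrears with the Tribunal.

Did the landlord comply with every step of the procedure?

No

(1) the permitted window runs from May 26, 2016 + 12 = June 7, 2016 to May 26, 2016 + 57 = July 22, 2016; done June 9, 2016, which is between those dates.
(2) due by June 28, 2016 + 24 days = July 22, 2016; done June 30, 2016 — timely.
(3) permitted from July 31, 2016 + 7 days = August 7, 2016 onward; done August 1, 2016 — 6 days too early.
The analysis stops there.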